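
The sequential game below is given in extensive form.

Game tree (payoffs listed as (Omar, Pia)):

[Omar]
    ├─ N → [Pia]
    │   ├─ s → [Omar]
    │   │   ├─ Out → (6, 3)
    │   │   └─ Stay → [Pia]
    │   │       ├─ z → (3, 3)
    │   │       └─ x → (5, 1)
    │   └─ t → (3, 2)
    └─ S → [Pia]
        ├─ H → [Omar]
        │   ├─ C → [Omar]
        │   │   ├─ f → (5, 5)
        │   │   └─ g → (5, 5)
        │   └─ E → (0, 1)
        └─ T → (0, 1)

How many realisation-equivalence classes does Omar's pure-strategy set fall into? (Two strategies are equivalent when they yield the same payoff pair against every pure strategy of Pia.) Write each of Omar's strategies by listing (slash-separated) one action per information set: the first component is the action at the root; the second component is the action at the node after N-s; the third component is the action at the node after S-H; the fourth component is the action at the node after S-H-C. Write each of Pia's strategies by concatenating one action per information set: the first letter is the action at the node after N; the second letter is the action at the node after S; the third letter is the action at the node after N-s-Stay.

Omar has 16 pure strategies: N/Out/C/f, N/Out/C/g, N/Out/E/f, N/Out/E/g, N/Stay/C/f, N/Stay/C/g, N/Stay/E/f, N/Stay/E/g, S/Out/C/f, S/Out/C/g, S/Out/E/f, S/Out/E/g, S/Stay/C/f, S/Stay/C/g, S/Stay/E/f, S/Stay/E/g. Columns: sHz, sHx, sTz, sTx, tHz, tHx, tTz, tTx.
{N/Out/C/f, N/Out/C/g, N/Out/E/f, N/Out/E/g} → row (6,3) (6,3) (6,3) (6,3) (3,2) (3,2) (3,2) (3,2)
{N/Stay/C/f, N/Stay/C/g, N/Stay/E/f, N/Stay/E/g} → row (3,3) (5,1) (3,3) (5,1) (3,2) (3,2) (3,2) (3,2)
{S/Out/C/f, S/Out/C/g, S/Stay/C/f, S/Stay/C/g} → row (5,5) (5,5) (0,1) (0,1) (5,5) (5,5) (0,1) (0,1)
{S/Out/E/f, S/Out/E/g, S/Stay/E/f, S/Stay/E/g} → row (0,1) (0,1) (0,1) (0,1) (0,1) (0,1) (0,1) (0,1)
That's 4 distinct rows out of 16 strategies.

4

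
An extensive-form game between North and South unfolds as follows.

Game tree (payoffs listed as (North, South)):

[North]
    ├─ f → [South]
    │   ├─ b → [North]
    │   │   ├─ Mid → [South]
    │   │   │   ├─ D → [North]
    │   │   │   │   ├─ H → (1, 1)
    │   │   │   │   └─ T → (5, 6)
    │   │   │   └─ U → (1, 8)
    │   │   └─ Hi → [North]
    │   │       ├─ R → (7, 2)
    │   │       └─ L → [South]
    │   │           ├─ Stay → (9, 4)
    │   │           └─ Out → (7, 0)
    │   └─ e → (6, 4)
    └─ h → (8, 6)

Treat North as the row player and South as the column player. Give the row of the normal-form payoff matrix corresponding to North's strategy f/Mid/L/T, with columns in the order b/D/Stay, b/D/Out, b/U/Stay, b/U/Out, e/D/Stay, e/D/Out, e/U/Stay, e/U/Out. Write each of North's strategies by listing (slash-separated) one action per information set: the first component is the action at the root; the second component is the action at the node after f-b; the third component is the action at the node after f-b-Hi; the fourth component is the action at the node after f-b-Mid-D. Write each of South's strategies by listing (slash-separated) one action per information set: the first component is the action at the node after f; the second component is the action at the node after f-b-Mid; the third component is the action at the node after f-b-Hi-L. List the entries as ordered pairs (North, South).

(5,6) (5,6) (1,8) (1,8) (6,4) (6,4) (6,4) (6,4)

vs b/D/Stay: North plays f → South plays b at [f] → North plays Mid at [f-b] → South plays D at [f-b-Mid] → North plays T at [f-b-Mid-D] → (5, 6)
vs b/D/Out: North plays f → South plays b at [f] → North plays Mid at [f-b] → South plays D at [f-b-Mid] → North plays T at [f-b-Mid-D] → (5, 6)
vs b/U/Stay: North plays f → South plays b at [f] → North plays Mid at [f-b] → South plays U at [f-b-Mid] → (1, 8)
vs b/U/Out: North plays f → South plays b at [f] → North plays Mid at [f-b] → South plays U at [f-b-Mid] → (1, 8)
vs e/D/Stay: North plays f → South plays e at [f] → (6, 4)
vs e/D/Out: North plays f → South plays e at [f] → (6, 4)
vs e/U/Stay: North plays f → South plays e at [f] → (6, 4)
vs e/U/Out: North plays f → South plays e at [f] → (6, 4)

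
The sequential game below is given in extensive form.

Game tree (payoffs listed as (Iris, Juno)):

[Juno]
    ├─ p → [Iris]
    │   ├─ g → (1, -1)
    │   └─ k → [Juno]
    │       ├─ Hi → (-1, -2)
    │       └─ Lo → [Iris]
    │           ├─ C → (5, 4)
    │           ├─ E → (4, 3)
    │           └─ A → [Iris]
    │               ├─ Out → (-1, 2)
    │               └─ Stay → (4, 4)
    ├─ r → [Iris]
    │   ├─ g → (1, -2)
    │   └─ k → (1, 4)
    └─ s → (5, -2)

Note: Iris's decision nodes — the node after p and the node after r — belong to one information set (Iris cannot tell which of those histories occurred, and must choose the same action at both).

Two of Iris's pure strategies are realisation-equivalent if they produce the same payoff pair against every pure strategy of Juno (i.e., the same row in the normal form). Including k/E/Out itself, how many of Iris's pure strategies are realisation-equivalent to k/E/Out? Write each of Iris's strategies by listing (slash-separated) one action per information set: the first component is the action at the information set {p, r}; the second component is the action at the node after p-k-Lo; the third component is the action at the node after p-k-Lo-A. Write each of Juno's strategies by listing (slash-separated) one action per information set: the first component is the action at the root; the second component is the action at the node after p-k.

2

Row for k/E/Out (columns p/Hi, p/Lo, r/Hi, r/Lo, s/Hi, s/Lo): (-1,-2) (4,3) (1,4) (1,4) (5,-2) (5,-2).
Under k/E/Out, Iris's choice at the node after p-k-Lo-A can never be reached regardless of what Juno does, so varying those choices leaves every outcome unchanged.
Holding the reachable choices fixed and varying the unreachable one freely already gives 2 equivalent strategies.
No other strategy reproduces this row, so those 2 are the full class: k/E/Out, k/E/Stay.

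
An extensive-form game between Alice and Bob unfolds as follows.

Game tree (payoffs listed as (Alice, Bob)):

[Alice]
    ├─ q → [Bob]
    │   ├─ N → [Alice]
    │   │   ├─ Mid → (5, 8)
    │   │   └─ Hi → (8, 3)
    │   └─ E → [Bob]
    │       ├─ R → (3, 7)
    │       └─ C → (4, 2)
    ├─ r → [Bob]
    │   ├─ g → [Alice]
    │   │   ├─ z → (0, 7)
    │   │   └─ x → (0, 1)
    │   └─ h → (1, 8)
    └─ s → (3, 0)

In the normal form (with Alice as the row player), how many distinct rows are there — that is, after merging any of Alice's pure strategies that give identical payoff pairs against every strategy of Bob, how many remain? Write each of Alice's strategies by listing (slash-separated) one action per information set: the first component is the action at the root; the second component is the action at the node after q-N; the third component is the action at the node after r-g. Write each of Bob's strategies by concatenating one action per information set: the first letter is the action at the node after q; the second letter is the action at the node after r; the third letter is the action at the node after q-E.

Alice has 12 pure strategies: q/Mid/z, q/Mid/x, q/Hi/z, q/Hi/x, r/Mid/z, r/Mid/x, r/Hi/z, r/Hi/x, s/Mid/z, s/Mid/x, s/Hi/z, s/Hi/x. Columns: NgR, NgC, NhR, NhC, EgR, EgC, EhR, EhC.
{q/Mid/z, q/Mid/x} → row (5,8) (5,8) (5,8) (5,8) (3,7) (4,2) (3,7) (4,2)
{q/Hi/z, q/Hi/x} → row (8,3) (8,3) (8,3) (8,3) (3,7) (4,2) (3,7) (4,2)
{r/Mid/z, r/Hi/z} → row (0,7) (0,7) (1,8) (1,8) (0,7) (0,7) (1,8) (1,8)
{r/Mid/x, r/Hi/x} → row (0,1) (0,1) (1,8) (1,8) (0,1) (0,1) (1,8) (1,8)
{s/Mid/z, s/Mid/x, s/Hi/z, s/Hi/x} → row (3,0) (3,0) (3,0) (3,0) (3,0) (3,0) (3,0) (3,0)
That's 5 distinct rows out of 12 strategies.

5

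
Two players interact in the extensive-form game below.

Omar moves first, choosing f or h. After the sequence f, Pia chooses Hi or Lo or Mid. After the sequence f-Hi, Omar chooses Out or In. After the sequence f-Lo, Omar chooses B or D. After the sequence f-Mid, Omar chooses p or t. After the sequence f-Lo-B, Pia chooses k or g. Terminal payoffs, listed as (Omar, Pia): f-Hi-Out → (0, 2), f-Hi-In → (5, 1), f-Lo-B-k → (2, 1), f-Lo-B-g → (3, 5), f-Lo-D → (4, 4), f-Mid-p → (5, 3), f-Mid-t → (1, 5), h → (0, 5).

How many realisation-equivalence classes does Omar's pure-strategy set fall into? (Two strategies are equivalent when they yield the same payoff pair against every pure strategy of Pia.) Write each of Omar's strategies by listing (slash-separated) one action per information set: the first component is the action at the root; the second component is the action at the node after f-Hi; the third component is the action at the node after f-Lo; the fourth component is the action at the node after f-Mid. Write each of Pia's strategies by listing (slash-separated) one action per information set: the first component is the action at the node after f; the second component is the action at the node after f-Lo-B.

9

Omar has 16 pure strategies: f/Out/B/p, f/Out/B/t, f/Out/D/p, f/Out/D/t, f/In/B/p, f/In/B/t, f/In/D/p, f/In/D/t, h/Out/B/p, h/Out/B/t, h/Out/D/p, h/Out/D/t, h/In/B/p, h/In/B/t, h/In/D/p, h/In/D/t. Columns: Hi/k, Hi/g, Lo/k, Lo/g, Mid/k, Mid/g.
{f/Out/B/p} → row (0,2) (0,2) (2,1) (3,5) (5,3) (5,3)
{f/Out/B/t} → row (0,2) (0,2) (2,1) (3,5) (1,5) (1,5)
{f/Out/D/p} → row (0,2) (0,2) (4,4) (4,4) (5,3) (5,3)
{f/Out/D/t} → row (0,2) (0,2) (4,4) (4,4) (1,5) (1,5)
{f/In/B/p} → row (5,1) (5,1) (2,1) (3,5) (5,3) (5,3)
{f/In/B/t} → row (5,1) (5,1) (2,1) (3,5) (1,5) (1,5)
{f/In/D/p} → row (5,1) (5,1) (4,4) (4,4) (5,3) (5,3)
{f/In/D/t} → row (5,1) (5,1) (4,4) (4,4) (1,5) (1,5)
{h/Out/B/p, h/Out/B/t, h/Out/D/p, h/Out/D/t, h/In/B/p, h/In/B/t, h/In/D/p, h/In/D/t} → row (0,5) (0,5) (0,5) (0,5) (0,5) (0,5)
That's 9 distinct rows out of 16 strategies.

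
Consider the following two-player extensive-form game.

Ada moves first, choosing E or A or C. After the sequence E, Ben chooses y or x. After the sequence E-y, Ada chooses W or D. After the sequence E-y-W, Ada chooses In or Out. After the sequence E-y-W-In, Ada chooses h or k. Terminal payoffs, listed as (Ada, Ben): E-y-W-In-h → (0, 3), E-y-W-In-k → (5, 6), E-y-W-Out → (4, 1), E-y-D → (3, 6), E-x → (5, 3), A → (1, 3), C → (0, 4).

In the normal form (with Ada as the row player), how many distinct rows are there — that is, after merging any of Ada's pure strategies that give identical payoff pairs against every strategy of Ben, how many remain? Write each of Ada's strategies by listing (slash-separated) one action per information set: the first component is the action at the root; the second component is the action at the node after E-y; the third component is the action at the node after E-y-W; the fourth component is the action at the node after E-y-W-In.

6

Ada has 24 pure strategies: E/W/In/h, E/W/In/k, E/W/Out/h, E/W/Out/k, E/D/In/h, E/D/In/k, E/D/Out/h, E/D/Out/k, A/W/In/h, A/W/In/k, A/W/Out/h, A/W/Out/k, A/D/In/h, A/D/In/k, A/D/Out/h, A/D/Out/k, C/W/In/h, C/W/In/k, C/W/Out/h, C/W/Out/k, C/D/In/h, C/D/In/k, C/D/Out/h, C/D/Out/k. Columns: y, x.
{E/W/In/h} → row (0,3) (5,3)
{E/W/In/k} → row (5,6) (5,3)
{E/W/Out/h, E/W/Out/k} → row (4,1) (5,3)
{E/D/In/h, E/D/In/k, E/D/Out/h, E/D/Out/k} → row (3,6) (5,3)
{A/W/In/h, A/W/In/k, A/W/Out/h, A/W/Out/k, A/D/In/h, A/D/In/k, A/D/Out/h, A/D/Out/k} → row (1,3) (1,3)
{C/W/In/h, C/W/In/k, C/W/Out/h, C/W/Out/k, C/D/In/h, C/D/In/k, C/D/Out/h, C/D/Out/k} → row (0,4) (0,4)
That's 6 distinct rows out of 24 strategies.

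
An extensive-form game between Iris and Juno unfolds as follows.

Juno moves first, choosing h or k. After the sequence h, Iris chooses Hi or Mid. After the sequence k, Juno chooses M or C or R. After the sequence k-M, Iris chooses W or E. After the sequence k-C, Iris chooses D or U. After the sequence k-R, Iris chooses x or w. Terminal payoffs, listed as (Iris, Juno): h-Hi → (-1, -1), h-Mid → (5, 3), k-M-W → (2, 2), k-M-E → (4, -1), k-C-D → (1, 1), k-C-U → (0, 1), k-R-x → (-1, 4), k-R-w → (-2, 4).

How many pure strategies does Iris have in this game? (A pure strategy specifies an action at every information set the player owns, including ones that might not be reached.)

16

Iris owns the node after h with actions {Hi, Mid} — two choices.
Iris owns the node after k-M with actions {W, E} — two choices.
Iris owns the node after k-C with actions {D, U} — two choices.
Iris owns the node after k-R with actions {x, w} — two choices.
A pure strategy fixes one action at each information set independently, so the count is the product 2 × 2 × 2 × 2 = 16.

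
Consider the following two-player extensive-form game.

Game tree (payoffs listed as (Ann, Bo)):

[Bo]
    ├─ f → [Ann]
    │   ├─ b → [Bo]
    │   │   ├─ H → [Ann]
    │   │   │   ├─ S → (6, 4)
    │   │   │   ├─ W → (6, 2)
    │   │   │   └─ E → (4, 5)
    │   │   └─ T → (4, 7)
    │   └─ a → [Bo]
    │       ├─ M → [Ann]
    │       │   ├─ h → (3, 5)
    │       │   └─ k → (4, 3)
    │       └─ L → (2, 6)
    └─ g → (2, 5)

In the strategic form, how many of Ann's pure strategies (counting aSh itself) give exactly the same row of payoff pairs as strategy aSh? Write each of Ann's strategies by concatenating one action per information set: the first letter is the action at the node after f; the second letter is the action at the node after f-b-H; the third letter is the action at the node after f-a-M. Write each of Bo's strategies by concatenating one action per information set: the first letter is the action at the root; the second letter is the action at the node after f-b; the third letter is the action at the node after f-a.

Row for aSh (columns fHM, fHL, fTM, fTL, gHM, gHL, gTM, gTL): (3,5) (2,6) (3,5) (2,6) (2,5) (2,5) (2,5) (2,5).
Under aSh, Ann's choice at the node after f-b-H can never be reached regardless of what Bo does, so varying those choices leaves every outcome unchanged.
Holding the reachable choices fixed and varying the unreachable one freely already gives 3 equivalent strategies.
No other strategy reproduces this row, so those 3 are the full class: aSh, aWh, aEh.

3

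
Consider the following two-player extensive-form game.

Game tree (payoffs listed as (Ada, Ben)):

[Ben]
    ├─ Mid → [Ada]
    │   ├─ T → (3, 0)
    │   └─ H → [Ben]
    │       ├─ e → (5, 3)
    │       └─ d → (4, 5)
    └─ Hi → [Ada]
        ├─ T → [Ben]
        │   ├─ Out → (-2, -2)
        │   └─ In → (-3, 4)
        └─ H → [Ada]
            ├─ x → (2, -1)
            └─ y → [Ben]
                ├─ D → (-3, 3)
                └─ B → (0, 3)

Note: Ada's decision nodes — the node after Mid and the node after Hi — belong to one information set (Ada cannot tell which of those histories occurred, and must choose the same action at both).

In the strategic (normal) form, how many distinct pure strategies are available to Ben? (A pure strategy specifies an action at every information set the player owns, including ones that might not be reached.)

16

Ben owns the root with actions {Mid, Hi} — two choices.
Ben owns the node after Mid-H with actions {e, d} — two choices.
Ben owns the node after Hi-T with actions {Out, In} — two choices.
Ben owns the node after Hi-H-y with actions {D, B} — two choices.
A pure strategy fixes one action at each information set independently, so the count is the product 2 × 2 × 2 × 2 = 16.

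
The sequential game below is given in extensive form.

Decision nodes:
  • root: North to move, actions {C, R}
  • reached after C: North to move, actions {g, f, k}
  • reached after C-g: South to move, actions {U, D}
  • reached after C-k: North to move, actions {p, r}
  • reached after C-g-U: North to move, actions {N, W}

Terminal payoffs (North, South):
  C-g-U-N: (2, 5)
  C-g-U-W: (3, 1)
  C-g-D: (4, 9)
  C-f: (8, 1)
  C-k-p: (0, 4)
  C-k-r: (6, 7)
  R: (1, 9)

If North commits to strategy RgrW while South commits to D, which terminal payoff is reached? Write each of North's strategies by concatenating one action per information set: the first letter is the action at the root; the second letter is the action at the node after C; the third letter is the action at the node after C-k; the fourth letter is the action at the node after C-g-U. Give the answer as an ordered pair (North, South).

Trace the play path from the root:
  North plays R
→ terminal payoff (1, 9).
(North's choice at the node after C is never reached on this path, so it doesn't affect the outcome.)

(1, 9)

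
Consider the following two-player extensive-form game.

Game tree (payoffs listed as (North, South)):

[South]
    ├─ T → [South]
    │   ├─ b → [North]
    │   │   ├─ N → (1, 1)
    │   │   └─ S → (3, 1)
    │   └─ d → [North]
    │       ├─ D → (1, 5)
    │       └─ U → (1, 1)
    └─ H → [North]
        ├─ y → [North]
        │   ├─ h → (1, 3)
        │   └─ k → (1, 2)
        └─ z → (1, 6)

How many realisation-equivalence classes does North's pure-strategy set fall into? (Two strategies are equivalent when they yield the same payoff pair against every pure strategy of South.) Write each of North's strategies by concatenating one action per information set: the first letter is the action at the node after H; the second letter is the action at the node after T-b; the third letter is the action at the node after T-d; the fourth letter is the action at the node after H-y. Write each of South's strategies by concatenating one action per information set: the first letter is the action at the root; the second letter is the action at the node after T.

12

North has 16 pure strategies: yNDh, yNDk, yNUh, yNUk, ySDh, ySDk, ySUh, ySUk, zNDh, zNDk, zNUh, zNUk, zSDh, zSDk, zSUh, zSUk. Columns: Tb, Td, Hb, Hd.
{yNDh} → row (1,1) (1,5) (1,3) (1,3)
{yNDk} → row (1,1) (1,5) (1,2) (1,2)
{yNUh} → row (1,1) (1,1) (1,3) (1,3)
{yNUk} → row (1,1) (1,1) (1,2) (1,2)
{ySDh} → row (3,1) (1,5) (1,3) (1,3)
{ySDk} → row (3,1) (1,5) (1,2) (1,2)
{ySUh} → row (3,1) (1,1) (1,3) (1,3)
{ySUk} → row (3,1) (1,1) (1,2) (1,2)
{zNDh, zNDk} → row (1,1) (1,5) (1,6) (1,6)
{zNUh, zNUk} → row (1,1) (1,1) (1,6) (1,6)
{zSDh, zSDk} → row (3,1) (1,5) (1,6) (1,6)
{zSUh, zSUk} → row (3,1) (1,1) (1,6) (1,6)
That's 12 distinct rows out of 16 strategies.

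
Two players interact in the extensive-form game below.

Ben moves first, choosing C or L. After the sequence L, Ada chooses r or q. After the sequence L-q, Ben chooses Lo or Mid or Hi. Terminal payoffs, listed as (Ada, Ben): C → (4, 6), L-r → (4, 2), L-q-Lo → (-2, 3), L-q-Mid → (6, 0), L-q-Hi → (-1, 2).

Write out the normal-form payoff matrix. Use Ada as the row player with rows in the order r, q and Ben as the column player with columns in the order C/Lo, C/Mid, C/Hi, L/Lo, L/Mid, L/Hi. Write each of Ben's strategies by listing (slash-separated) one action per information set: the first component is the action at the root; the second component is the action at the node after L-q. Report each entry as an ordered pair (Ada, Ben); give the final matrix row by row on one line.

r: (4,6) (4,6) (4,6) (4,2) (4,2) (4,2) | q: (4,6) (4,6) (4,6) (-2,3) (6,0) (-1,2)

         C/Lo    C/Mid     C/Hi     L/Lo    L/Mid     L/Hi
   r    (4,6)    (4,6)    (4,6)    (4,2)    (4,2)    (4,2)
   q    (4,6)    (4,6)    (4,6)   (-2,3)    (6,0)   (-1,2)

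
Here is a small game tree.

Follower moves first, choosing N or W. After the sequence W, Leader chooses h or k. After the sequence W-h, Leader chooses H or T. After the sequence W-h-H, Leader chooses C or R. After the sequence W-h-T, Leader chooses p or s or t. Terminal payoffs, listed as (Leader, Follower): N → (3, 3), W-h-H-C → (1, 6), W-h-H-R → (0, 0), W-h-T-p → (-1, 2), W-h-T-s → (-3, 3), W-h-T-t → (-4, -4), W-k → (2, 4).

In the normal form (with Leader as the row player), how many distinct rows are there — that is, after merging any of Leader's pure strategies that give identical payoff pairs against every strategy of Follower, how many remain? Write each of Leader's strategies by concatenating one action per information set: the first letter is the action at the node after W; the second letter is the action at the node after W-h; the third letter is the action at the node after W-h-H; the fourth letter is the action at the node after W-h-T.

6

Leader has 24 pure strategies: hHCp, hHCs, hHCt, hHRp, hHRs, hHRt, hTCp, hTCs, hTCt, hTRp, hTRs, hTRt, kHCp, kHCs, kHCt, kHRp, kHRs, kHRt, kTCp, kTCs, kTCt, kTRp, kTRs, kTRt. Columns: N, W.
{hHCp, hHCs, hHCt} → row (3,3) (1,6)
{hHRp, hHRs, hHRt} → row (3,3) (0,0)
{hTCp, hTRp} → row (3,3) (-1,2)
{hTCs, hTRs} → row (3,3) (-3,3)
{hTCt, hTRt} → row (3,3) (-4,-4)
{kHCp, kHCs, kHCt, kHRp, kHRs, kHRt, kTCp, kTCs, kTCt, kTRp, kTRs, kTRt} → row (3,3) (2,4)
That's 6 distinct rows out of 24 strategies.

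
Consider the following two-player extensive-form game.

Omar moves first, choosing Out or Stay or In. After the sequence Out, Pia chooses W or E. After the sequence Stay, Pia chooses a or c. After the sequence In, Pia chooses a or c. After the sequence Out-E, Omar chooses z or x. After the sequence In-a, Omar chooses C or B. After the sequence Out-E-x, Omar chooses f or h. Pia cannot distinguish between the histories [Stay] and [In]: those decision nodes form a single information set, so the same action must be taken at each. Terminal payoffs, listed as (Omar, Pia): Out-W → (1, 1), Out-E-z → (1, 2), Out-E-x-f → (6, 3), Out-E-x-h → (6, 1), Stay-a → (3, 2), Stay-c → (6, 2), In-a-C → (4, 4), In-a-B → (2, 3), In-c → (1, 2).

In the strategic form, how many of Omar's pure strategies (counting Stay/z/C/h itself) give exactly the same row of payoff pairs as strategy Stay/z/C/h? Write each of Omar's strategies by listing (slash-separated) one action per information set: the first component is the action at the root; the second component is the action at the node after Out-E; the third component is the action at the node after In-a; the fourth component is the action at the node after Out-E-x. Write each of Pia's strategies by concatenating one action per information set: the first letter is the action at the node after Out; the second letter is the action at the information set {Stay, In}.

Row for Stay/z/C/h (columns Wa, Wc, Ea, Ec): (3,2) (6,2) (3,2) (6,2).
Under Stay/z/C/h, Omar's choice at the node after Out-E and at the node after In-a and at the node after Out-E-x can never be reached regardless of what Pia does, so varying those choices leaves every outcome unchanged.
Holding the reachable choices fixed and varying the unreachable ones freely already gives 2 × 2 × 2 = 8 equivalent strategies.
No other strategy reproduces this row, so those 8 are the full class: Stay/z/C/f, Stay/z/C/h, Stay/z/B/f, Stay/z/B/h, Stay/x/C/f, Stay/x/C/h, Stay/x/B/f, Stay/x/B/h.

8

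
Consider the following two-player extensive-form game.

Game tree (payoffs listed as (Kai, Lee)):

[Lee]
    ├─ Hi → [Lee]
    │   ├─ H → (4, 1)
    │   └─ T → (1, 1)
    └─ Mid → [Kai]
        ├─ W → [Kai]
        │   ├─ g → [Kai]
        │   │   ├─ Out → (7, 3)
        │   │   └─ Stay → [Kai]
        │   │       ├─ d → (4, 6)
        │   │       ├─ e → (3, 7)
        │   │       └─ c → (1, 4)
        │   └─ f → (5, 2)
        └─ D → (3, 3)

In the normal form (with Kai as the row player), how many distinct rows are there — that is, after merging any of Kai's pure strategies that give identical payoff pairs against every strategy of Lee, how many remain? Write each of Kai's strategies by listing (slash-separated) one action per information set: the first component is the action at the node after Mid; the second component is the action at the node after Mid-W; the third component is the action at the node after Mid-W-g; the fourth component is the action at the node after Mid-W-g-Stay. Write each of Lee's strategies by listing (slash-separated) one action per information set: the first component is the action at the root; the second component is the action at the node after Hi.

6

Kai has 24 pure strategies: W/g/Out/d, W/g/Out/e, W/g/Out/c, W/g/Stay/d, W/g/Stay/e, W/g/Stay/c, W/f/Out/d, W/f/Out/e, W/f/Out/c, W/f/Stay/d, W/f/Stay/e, W/f/Stay/c, D/g/Out/d, D/g/Out/e, D/g/Out/c, D/g/Stay/d, D/g/Stay/e, D/g/Stay/c, D/f/Out/d, D/f/Out/e, D/f/Out/c, D/f/Stay/d, D/f/Stay/e, D/f/Stay/c. Columns: Hi/H, Hi/T, Mid/H, Mid/T.
{W/g/Out/d, W/g/Out/e, W/g/Out/c} → row (4,1) (1,1) (7,3) (7,3)
{W/g/Stay/d} → row (4,1) (1,1) (4,6) (4,6)
{W/g/Stay/e} → row (4,1) (1,1) (3,7) (3,7)
{W/g/Stay/c} → row (4,1) (1,1) (1,4) (1,4)
{W/f/Out/d, W/f/Out/e, W/f/Out/c, W/f/Stay/d, W/f/Stay/e, W/f/Stay/c} → row (4,1) (1,1) (5,2) (5,2)
{D/g/Out/d, D/g/Out/e, D/g/Out/c, D/g/Stay/d, D/g/Stay/e, D/g/Stay/c, D/f/Out/d, D/f/Out/e, D/f/Out/c, D/f/Stay/d, D/f/Stay/e, D/f/Stay/c} → row (4,1) (1,1) (3,3) (3,3)
That's 6 distinct rows out of 24 strategies.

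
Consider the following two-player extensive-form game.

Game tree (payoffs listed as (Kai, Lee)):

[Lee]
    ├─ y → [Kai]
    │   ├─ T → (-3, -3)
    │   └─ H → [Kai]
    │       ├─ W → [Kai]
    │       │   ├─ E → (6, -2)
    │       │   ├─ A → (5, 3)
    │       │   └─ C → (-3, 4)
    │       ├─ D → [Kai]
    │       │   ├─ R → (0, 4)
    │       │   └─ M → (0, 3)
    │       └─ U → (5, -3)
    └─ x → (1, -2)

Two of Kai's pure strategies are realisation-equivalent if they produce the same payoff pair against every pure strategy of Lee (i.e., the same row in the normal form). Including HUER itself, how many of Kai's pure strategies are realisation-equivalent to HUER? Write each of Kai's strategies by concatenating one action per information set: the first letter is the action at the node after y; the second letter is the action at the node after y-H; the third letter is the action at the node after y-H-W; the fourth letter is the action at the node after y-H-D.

6

Row for HUER (columns y, x): (5,-3) (1,-2).
Under HUER, Kai's choice at the node after y-H-W and at the node after y-H-D can never be reached regardless of what Lee does, so varying those choices leaves every outcome unchanged.
Holding the reachable choices fixed and varying the unreachable ones freely already gives 3 × 2 = 6 equivalent strategies.
No other strategy reproduces this row, so those 6 are the full class: HUER, HUEM, HUAR, HUAM, HUCR, HUCM.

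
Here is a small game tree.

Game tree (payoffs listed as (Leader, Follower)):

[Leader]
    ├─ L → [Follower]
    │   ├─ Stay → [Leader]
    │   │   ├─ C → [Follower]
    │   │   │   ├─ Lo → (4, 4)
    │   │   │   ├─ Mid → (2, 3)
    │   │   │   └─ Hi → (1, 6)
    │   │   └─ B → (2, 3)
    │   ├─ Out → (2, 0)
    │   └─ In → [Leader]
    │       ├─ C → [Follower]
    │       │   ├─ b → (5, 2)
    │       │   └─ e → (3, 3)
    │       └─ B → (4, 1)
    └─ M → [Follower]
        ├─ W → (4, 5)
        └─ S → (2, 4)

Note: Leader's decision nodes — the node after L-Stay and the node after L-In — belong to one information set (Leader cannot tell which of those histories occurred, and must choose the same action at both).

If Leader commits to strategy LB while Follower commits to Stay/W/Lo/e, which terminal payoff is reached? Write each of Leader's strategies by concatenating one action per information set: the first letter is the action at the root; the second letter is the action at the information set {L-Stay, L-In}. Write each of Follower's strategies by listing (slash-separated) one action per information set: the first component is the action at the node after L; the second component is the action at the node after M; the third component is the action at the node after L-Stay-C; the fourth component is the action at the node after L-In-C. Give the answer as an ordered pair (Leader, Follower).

(2, 3)

Trace the play path from the root:
  Leader plays L
  Follower plays Stay at [L]
  Leader plays B at [L-Stay]
→ terminal payoff (2, 3).
(Follower's choice at the node after M is never reached on this path, so it doesn't affect the outcome.)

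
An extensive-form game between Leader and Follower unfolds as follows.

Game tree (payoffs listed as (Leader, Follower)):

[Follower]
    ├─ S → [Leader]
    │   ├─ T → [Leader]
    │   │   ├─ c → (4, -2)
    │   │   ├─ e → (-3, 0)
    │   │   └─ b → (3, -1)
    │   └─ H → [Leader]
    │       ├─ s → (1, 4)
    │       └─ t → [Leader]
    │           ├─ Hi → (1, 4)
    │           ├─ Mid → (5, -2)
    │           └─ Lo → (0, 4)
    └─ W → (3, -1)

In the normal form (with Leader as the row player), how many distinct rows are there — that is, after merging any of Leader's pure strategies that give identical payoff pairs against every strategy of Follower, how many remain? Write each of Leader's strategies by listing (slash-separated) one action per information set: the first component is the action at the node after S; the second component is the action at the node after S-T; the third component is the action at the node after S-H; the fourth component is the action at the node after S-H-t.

6

Leader has 36 pure strategies: T/c/s/Hi, T/c/s/Mid, T/c/s/Lo, T/c/t/Hi, T/c/t/Mid, T/c/t/Lo, T/e/s/Hi, T/e/s/Mid, T/e/s/Lo, T/e/t/Hi, T/e/t/Mid, T/e/t/Lo, T/b/s/Hi, T/b/s/Mid, T/b/s/Lo, T/b/t/Hi, T/b/t/Mid, T/b/t/Lo, H/c/s/Hi, H/c/s/Mid, H/c/s/Lo, H/c/t/Hi, H/c/t/Mid, H/c/t/Lo, H/e/s/Hi, H/e/s/Mid, H/e/s/Lo, H/e/t/Hi, H/e/t/Mid, H/e/t/Lo, H/b/s/Hi, H/b/s/Mid, H/b/s/Lo, H/b/t/Hi, H/b/t/Mid, H/b/t/Lo. Columns: S, W.
{T/c/s/Hi, T/c/s/Mid, T/c/s/Lo, T/c/t/Hi, T/c/t/Mid, T/c/t/Lo} → row (4,-2) (3,-1)
{T/e/s/Hi, T/e/s/Mid, T/e/s/Lo, T/e/t/Hi, T/e/t/Mid, T/e/t/Lo} → row (-3,0) (3,-1)
{T/b/s/Hi, T/b/s/Mid, T/b/s/Lo, T/b/t/Hi, T/b/t/Mid, T/b/t/Lo} → row (3,-1) (3,-1)
{H/c/s/Hi, H/c/s/Mid, H/c/s/Lo, H/c/t/Hi, H/e/s/Hi, H/e/s/Mid, H/e/s/Lo, H/e/t/Hi, H/b/s/Hi, H/b/s/Mid, H/b/s/Lo, H/b/t/Hi} → row (1,4) (3,-1)
{H/c/t/Mid, H/e/t/Mid, H/b/t/Mid} → row (5,-2) (3,-1)
{H/c/t/Lo, H/e/t/Lo, H/b/t/Lo} → row (0,4) (3,-1)
That's 6 distinct rows out of 36 strategies.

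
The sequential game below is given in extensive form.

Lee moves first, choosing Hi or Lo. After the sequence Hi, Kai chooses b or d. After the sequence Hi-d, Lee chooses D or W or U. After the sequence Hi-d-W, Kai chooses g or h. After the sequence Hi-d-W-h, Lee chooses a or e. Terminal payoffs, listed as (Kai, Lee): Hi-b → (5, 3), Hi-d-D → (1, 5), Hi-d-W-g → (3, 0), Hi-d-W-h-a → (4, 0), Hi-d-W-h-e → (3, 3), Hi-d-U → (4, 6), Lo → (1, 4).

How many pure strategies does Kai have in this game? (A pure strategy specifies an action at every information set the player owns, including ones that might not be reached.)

Kai owns the node after Hi with actions {b, d} — two choices.
Kai owns the node after Hi-d-W with actions {g, h} — two choices.
A pure strategy fixes one action at each information set independently, so the count is the product 2 × 2 = 4.
(For reference, Lee has 12 pure strategies, giving a 4×12 normal-form matrix.)

4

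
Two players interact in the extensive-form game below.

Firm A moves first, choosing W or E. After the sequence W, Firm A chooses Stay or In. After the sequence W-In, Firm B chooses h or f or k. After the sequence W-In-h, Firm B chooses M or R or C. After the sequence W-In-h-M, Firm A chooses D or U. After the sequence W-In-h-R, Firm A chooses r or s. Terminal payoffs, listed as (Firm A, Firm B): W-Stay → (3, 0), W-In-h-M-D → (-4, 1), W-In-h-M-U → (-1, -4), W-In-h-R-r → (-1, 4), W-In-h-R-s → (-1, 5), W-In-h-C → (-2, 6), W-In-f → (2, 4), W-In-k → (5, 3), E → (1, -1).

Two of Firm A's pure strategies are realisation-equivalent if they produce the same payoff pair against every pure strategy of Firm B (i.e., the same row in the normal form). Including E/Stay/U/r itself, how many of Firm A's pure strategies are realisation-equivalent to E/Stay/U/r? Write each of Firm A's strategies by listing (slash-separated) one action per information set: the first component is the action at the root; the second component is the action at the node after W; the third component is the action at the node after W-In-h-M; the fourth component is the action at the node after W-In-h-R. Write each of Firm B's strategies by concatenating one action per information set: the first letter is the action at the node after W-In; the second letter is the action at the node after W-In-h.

8

Row for E/Stay/U/r (columns hM, hR, hC, fM, fR, fC, kM, kR, kC): (1,-1) (1,-1) (1,-1) (1,-1) (1,-1) (1,-1) (1,-1) (1,-1) (1,-1).
Under E/Stay/U/r, Firm A's choice at the node after W and at the node after W-In-h-M and at the node after W-In-h-R can never be reached regardless of what Firm B does, so varying those choices leaves every outcome unchanged.
Holding the reachable choices fixed and varying the unreachable ones freely already gives 2 × 2 × 2 = 8 equivalent strategies.
No other strategy reproduces this row, so those 8 are the full class: E/Stay/D/r, E/Stay/D/s, E/Stay/U/r, E/Stay/U/s, E/In/D/r, E/In/D/s, E/In/U/r, E/In/U/s.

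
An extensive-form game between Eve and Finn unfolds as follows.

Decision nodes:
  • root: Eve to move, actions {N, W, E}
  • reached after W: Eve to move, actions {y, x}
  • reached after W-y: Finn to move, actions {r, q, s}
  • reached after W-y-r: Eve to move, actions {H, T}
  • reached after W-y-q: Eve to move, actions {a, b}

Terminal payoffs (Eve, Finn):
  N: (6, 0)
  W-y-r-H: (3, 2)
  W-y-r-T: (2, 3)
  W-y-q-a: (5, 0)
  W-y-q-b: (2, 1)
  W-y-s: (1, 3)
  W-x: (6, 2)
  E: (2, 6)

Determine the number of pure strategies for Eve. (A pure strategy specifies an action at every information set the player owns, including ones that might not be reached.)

Eve owns the root with actions {N, W, E} — three choices.
Eve owns the node after W with actions {y, x} — two choices.
Eve owns the node after W-y-r with actions {H, T} — two choices.
Eve owns the node after W-y-q with actions {a, b} — two choices.
A pure strategy fixes one action at each information set independently, so the count is the product 3 × 2 × 2 × 2 = 24.

24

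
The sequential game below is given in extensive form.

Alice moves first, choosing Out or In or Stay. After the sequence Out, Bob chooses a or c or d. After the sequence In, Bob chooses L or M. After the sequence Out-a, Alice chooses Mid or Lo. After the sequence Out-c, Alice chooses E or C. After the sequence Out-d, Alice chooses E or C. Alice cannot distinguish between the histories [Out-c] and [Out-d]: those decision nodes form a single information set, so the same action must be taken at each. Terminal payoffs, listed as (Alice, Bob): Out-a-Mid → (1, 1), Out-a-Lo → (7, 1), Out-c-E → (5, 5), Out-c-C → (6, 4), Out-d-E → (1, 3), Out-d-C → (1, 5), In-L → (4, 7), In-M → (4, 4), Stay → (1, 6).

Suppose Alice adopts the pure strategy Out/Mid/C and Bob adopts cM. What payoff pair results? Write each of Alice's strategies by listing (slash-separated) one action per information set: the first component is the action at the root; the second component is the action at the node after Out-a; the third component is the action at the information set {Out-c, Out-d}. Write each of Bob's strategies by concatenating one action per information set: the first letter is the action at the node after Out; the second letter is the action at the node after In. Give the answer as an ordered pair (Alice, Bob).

(6, 4)

Trace the play path from the root:
  Alice plays Out
  Bob plays c at [Out]
  Alice plays C at [Out-c]
→ terminal payoff (6, 4).
(Alice's choice at the node after Out-a is never reached on this path, so it doesn't affect the outcome.)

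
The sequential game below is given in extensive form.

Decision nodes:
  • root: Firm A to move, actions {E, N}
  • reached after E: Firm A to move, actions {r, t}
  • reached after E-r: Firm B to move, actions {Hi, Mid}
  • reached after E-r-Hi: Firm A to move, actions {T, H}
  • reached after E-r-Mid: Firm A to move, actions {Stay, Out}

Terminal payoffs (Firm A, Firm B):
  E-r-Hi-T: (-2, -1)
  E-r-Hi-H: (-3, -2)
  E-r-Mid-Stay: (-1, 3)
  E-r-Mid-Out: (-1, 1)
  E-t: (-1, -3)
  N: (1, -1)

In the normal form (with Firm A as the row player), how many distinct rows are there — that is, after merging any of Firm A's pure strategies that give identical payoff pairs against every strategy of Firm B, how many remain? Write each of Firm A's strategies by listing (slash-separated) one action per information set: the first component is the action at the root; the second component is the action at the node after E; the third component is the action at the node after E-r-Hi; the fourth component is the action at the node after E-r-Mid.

6

Firm A has 16 pure strategies: E/r/T/Stay, E/r/T/Out, E/r/H/Stay, E/r/H/Out, E/t/T/Stay, E/t/T/Out, E/t/H/Stay, E/t/H/Out, N/r/T/Stay, N/r/T/Out, N/r/H/Stay, N/r/H/Out, N/t/T/Stay, N/t/T/Out, N/t/H/Stay, N/t/H/Out. Columns: Hi, Mid.
{E/r/T/Stay} → row (-2,-1) (-1,3)
{E/r/T/Out} → row (-2,-1) (-1,1)
{E/r/H/Stay} → row (-3,-2) (-1,3)
{E/r/H/Out} → row (-3,-2) (-1,1)
{E/t/T/Stay, E/t/T/Out, E/t/H/Stay, E/t/H/Out} → row (-1,-3) (-1,-3)
{N/r/T/Stay, N/r/T/Out, N/r/H/Stay, N/r/H/Out, N/t/T/Stay, N/t/T/Out, N/t/H/Stay, N/t/H/Out} → row (1,-1) (1,-1)
That's 6 distinct rows out of 16 strategies.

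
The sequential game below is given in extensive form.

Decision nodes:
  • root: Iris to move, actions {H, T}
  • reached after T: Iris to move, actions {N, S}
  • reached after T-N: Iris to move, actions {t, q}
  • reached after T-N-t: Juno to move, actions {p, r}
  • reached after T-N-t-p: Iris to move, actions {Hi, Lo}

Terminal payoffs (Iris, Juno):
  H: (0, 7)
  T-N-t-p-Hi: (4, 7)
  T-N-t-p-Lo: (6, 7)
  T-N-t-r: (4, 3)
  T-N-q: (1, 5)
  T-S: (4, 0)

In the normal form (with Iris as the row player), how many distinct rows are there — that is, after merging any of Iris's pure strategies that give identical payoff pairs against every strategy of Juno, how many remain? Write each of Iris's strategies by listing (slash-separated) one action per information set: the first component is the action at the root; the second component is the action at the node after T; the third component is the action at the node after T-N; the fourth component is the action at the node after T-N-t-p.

5

Iris has 16 pure strategies: H/N/t/Hi, H/N/t/Lo, H/N/q/Hi, H/N/q/Lo, H/S/t/Hi, H/S/t/Lo, H/S/q/Hi, H/S/q/Lo, T/N/t/Hi, T/N/t/Lo, T/N/q/Hi, T/N/q/Lo, T/S/t/Hi, T/S/t/Lo, T/S/q/Hi, T/S/q/Lo. Columns: p, r.
{H/N/t/Hi, H/N/t/Lo, H/N/q/Hi, H/N/q/Lo, H/S/t/Hi, H/S/t/Lo, H/S/q/Hi, H/S/q/Lo} → row (0,7) (0,7)
{T/N/t/Hi} → row (4,7) (4,3)
{T/N/t/Lo} → row (6,7) (4,3)
{T/N/q/Hi, T/N/q/Lo} → row (1,5) (1,5)
{T/S/t/Hi, T/S/t/Lo, T/S/q/Hi, T/S/q/Lo} → row (4,0) (4,0)
That's 5 distinct rows out of 16 strategies.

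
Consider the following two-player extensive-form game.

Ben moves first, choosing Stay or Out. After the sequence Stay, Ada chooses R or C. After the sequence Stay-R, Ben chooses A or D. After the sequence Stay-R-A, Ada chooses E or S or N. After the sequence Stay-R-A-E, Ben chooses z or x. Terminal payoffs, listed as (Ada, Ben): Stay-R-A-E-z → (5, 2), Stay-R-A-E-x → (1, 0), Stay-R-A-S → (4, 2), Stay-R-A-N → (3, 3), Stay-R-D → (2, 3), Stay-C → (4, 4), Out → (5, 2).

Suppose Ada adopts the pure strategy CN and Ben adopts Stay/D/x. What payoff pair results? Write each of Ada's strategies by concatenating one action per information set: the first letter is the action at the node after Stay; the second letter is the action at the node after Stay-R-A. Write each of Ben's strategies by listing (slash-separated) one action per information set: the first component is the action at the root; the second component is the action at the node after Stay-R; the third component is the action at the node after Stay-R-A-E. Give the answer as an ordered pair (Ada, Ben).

Trace the play path from the root:
  Ben plays Stay
  Ada plays C at [Stay]
→ terminal payoff (4, 4).
(Ada's choice at the node after Stay-R-A is never reached on this path, so it doesn't affect the outcome.)

(4, 4)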